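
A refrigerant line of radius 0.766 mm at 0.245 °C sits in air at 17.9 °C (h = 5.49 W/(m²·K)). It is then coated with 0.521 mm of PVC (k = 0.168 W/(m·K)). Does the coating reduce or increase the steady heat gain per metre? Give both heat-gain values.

increases: 0.466 → 0.767 W/m

Critical radius for a cylinder: r_cr = k/h = 0.0306 m = 3.06 cm.
Outer radius after coating: r₂ = 7.66×10^-4 + 5.21×10^-4 = 0.001287 m.
Since r₁ < r_cr and r₂ ≤ r_cr, the coating moves toward the maximum at r_cr — heat gain rises.
Bare: R = 1/(2πr₁h) = 37.85 m·K/W; Q = 17.655/37.85 = 0.466 W/m.
Coated: R = R_cond + R_conv = 23.02 m·K/W; Q = 17.655/23.02 = 0.767 W/m.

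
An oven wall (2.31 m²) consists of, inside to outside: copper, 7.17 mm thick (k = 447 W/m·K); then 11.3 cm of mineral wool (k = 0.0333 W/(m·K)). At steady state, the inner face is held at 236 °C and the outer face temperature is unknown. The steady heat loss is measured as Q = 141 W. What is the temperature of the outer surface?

T_out = 28.9 °C

Series resistances:
  R_copper = L/(kA) = 0.00717/(447·2.31) = 6.944×10^-6 K/W
  R_mineral wool = L/(kA) = 0.113/(0.0333·2.31) = 1.469 K/W
ΣR = 1.469 K/W
ΔT = Q·ΣR = 141 × 1.469 = 207.1 K
Heat flows outward, so T_out = T_in − ΔT = 236 − 207.1 = 28.9 °C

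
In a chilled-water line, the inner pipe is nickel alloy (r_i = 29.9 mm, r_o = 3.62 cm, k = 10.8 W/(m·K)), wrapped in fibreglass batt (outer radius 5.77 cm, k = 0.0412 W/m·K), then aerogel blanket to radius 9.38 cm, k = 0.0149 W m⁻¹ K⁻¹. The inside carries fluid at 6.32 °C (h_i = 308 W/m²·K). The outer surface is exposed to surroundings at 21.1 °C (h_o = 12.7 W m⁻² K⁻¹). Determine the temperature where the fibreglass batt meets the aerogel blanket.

T = 10.1 °C

Series thermal resistances, inner to outer:
  R'_conv,in = 1/(2πr h) = 1/(2π·0.0299·308) = 0.01728 m·K/W
  R'_nickel alloy = ln(0.0362/0.0299)/(2πk) = 0.1912/(2π·10.8) = 0.002818 m·K/W
  R'_fibreglass batt = ln(0.0577/0.0362)/(2πk) = 0.4662/(2π·0.0412) = 1.801 m·K/W
  R'_aerogel blanket = ln(0.0938/0.0577)/(2πk) = 0.4859/(2π·0.0149) = 5.190 m·K/W
  R'_conv,out = 1/(2πr h) = 1/(2π·0.0938·12.7) = 0.1336 m·K/W
ΣR = 0.01728 + 0.002818 + 1.801 + 5.190 + 0.1336 = 7.145 m·K/W
Q' = ΔT/ΣR = (6.32 °C − 21.1 °C)/7.145 = -2.069 W/m
From the inner boundary to the fibreglass batt/aerogel blanket interface, ΣR_partial = 1.821 m·K/W.
T_interface = T_in − Q'·ΣR_partial = 6.32 °C − (-2.069)(1.821) = 10.1 °C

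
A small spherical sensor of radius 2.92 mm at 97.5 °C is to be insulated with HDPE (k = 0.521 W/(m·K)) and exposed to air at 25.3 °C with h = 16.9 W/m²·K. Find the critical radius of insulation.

For a sphere, r_cr = 2k_ins/h = 2·0.521/16.9 = 0.0617 m = 6.17 cm

r_cr = 6.17 cm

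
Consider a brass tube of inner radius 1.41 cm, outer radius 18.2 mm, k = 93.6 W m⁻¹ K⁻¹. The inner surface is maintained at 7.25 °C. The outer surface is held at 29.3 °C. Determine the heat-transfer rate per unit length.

Q' = 50.8 kW/m

Q' = 2πk·ΔT/ln(r₂/r₁) = 2π × 93.6 × 22.05 / ln(0.0182/0.0141) = 50800 W/m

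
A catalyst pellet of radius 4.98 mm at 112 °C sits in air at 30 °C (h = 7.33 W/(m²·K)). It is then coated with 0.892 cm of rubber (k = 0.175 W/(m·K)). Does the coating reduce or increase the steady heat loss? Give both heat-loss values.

increases: 0.187 → 0.714 W

Critical radius for a sphere: r_cr = 2k/h = 0.0477 m = 4.77 cm.
Outer radius after coating: r₂ = 0.00498 + 0.00892 = 0.01390 m.
Since r₁ < r_cr and r₂ ≤ r_cr, the coating moves toward the maximum at r_cr — heat loss rises.
Bare: R = 1/(4πr₁²h) = 437.8 K/W; Q = 82/437.8 = 0.187 W.
Coated: R = R_cond + R_conv = 114.8 K/W; Q = 82/114.8 = 0.714 W.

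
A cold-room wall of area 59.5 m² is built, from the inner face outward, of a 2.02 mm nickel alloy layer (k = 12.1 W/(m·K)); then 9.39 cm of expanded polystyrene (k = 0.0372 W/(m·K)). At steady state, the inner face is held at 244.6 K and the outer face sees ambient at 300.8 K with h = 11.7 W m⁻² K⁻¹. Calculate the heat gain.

Q = 1280 W

Resistance network (inner→outer):
  R_nickel alloy = L/(kA) = 0.00202/(12.1·59.5) = 2.806×10^-6 K/W
  R_expanded polystyrene = L/(kA) = 0.0939/(0.0372·59.5) = 0.04242 K/W
  R_conv,out = 1/(hA) = 1/(11.7·59.5) = 0.001436 K/W
ΣR = 2.806×10^-6 + 0.04242 + 0.001436 = 0.04386 K/W
Q = ΔT/ΣR = (244.6 K − 300.8 K)/0.04386 = -1280 W
(Negative Q ⇒ heat flows inward; heat gain = 1280 W.)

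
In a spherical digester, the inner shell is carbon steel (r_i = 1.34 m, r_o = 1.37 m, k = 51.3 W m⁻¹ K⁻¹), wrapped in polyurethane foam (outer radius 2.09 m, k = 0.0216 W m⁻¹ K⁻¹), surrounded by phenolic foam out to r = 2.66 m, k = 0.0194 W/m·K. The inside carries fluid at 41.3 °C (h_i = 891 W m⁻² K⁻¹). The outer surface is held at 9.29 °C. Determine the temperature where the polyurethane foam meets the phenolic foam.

T = 19.3 °C

Treat each layer as a resistance in series:
  R_conv,in = 1/(4πr²h) = 1/(4π·1.34²·891) = 4.974×10^-5 K/W
  R_carbon steel = (1/1.34 − 1/1.37)/(4πk) = 0.01634/(4π·51.3) = 2.535×10^-5 K/W
  R_polyurethane foam = (1/1.37 − 1/2.09)/(4πk) = 0.2515/(4π·0.0216) = 0.9264 K/W
  R_phenolic foam = (1/2.09 − 1/2.66)/(4πk) = 0.1025/(4π·0.0194) = 0.4206 K/W
ΣR = 4.974×10^-5 + 2.535×10^-5 + 0.9264 + 0.4206 = 1.347 K/W
Q = ΔT/ΣR = (41.3 °C − 9.29 °C)/1.347 = 23.76 W
From the inner boundary to the polyurethane foam/phenolic foam interface, ΣR_partial = 0.9265 K/W.
T_interface = T_in − Q·ΣR_partial = 41.3 °C − (23.76)(0.9265) = 19.3 °C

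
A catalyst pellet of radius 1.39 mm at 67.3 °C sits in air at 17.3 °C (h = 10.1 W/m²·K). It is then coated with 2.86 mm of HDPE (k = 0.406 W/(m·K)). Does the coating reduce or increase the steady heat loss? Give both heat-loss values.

Critical radius for a sphere: r_cr = 2k/h = 0.0804 m = 8.04 cm.
Outer radius after coating: r₂ = 0.00139 + 0.00286 = 0.00425 m.
Since r₁ < r_cr and r₂ ≤ r_cr, the coating moves toward the maximum at r_cr — heat loss rises.
Bare: R = 1/(4πr₁²h) = 4078 K/W; Q = 50/4078 = 0.0123 W.
Coated: R = R_cond + R_conv = 531.1 K/W; Q = 50/531.1 = 0.0941 W.

increases: 0.0123 → 0.0941 W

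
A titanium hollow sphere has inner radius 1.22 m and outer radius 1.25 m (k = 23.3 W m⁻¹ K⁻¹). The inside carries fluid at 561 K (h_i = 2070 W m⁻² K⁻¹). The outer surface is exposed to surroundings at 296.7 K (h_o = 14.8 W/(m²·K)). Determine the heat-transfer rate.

Series thermal resistances, inner to outer:
  R_conv,in = 1/(4πr²h) = 1/(4π·1.22²·2070) = 2.583×10^-5 K/W
  R_titanium = (1/1.22 − 1/1.25)/(4πk) = 0.01967/(4π·23.3) = 6.719×10^-5 K/W
  R_conv,out = 1/(4πr²h) = 1/(4π·1.25²·14.8) = 0.003441 K/W
ΣR = 2.583×10^-5 + 6.719×10^-5 + 0.003441 = 0.003534 K/W
Q = ΔT/ΣR = (561 K − 296.7 K)/0.003534 = 74800 W

Q = 74.8 kW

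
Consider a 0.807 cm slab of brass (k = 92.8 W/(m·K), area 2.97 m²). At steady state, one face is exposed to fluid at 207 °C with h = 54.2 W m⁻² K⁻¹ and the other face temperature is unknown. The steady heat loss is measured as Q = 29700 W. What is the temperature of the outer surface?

T_out = 21.6 °C

Series resistances:
  R_conv,in = 1/(hA) = 1/(54.2·2.97) = 0.006212 K/W
  R_brass = L/(kA) = 0.00807/(92.8·2.97) = 2.928×10^-5 K/W
ΣR = 0.006241 K/W
ΔT = Q·ΣR = 29700 × 0.006241 = 185.4 K
Heat flows outward, so T_out = T_in − ΔT = 207 − 185.4 = 21.6 °C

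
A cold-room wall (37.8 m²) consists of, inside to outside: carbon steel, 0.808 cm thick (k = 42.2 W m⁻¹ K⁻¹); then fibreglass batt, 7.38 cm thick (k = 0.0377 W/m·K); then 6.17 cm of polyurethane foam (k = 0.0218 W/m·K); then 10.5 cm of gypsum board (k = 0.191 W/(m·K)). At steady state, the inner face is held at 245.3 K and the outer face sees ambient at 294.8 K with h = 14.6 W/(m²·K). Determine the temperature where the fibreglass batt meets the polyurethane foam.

Treat each layer as a resistance in series:
  R_carbon steel = L/(kA) = 0.00808/(42.2·37.8) = 5.065×10^-6 K/W
  R_fibreglass batt = L/(kA) = 0.0738/(0.0377·37.8) = 0.05179 K/W
  R_polyurethane foam = L/(kA) = 0.0617/(0.0218·37.8) = 0.07488 K/W
  R_gypsum board = L/(kA) = 0.105/(0.191·37.8) = 0.01454 K/W
  R_conv,out = 1/(hA) = 1/(14.6·37.8) = 0.001812 K/W
ΣR = 5.065×10^-6 + 0.05179 + 0.07488 + 0.01454 + 0.001812 = 0.1430 K/W
Q = ΔT/ΣR = (245.3 K − 294.8 K)/0.1430 = -346.2 W
From the inner boundary to the fibreglass batt/polyurethane foam interface, ΣR_partial = 0.05180 K/W.
T_interface = T_in − Q·ΣR_partial = 245.3 K − (-346.2)(0.05180) = 263.23 K

T = 263.23 K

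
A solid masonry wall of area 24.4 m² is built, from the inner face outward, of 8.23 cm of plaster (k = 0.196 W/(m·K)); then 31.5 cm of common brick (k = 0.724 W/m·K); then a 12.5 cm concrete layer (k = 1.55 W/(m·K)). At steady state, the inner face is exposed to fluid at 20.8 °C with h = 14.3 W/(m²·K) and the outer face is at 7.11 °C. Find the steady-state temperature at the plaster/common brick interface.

T = 14.1 °C

Resistance network (inner→outer):
  R_conv,in = 1/(hA) = 1/(14.3·24.4) = 0.002866 K/W
  R_plaster = L/(kA) = 0.0823/(0.196·24.4) = 0.01721 K/W
  R_common brick = L/(kA) = 0.315/(0.724·24.4) = 0.01783 K/W
  R_concrete = L/(kA) = 0.125/(1.55·24.4) = 0.003305 K/W
ΣR = 0.002866 + 0.01721 + 0.01783 + 0.003305 = 0.04121 K/W
Q = ΔT/ΣR = (20.8 °C − 7.11 °C)/0.04121 = 332.2 W
From the inner boundary to the plaster/common brick interface, ΣR_partial = 0.02008 K/W.
T_interface = T_in − Q·ΣR_partial = 20.8 °C − (332.2)(0.02008) = 14.1 °C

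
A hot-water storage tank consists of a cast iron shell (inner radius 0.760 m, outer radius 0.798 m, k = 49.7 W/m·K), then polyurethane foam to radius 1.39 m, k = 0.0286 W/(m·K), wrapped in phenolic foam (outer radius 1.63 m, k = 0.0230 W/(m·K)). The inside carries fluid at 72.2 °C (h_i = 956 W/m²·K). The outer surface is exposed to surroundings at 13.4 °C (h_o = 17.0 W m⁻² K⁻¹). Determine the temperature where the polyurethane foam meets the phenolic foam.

Treat each layer as a resistance in series:
  R_conv,in = 1/(4πr²h) = 1/(4π·0.760²·956) = 1.441×10^-4 K/W
  R_cast iron = (1/0.760 − 1/0.798)/(4πk) = 0.06266/(4π·49.7) = 1.003×10^-4 K/W
  R_polyurethane foam = (1/0.798 − 1/1.39)/(4πk) = 0.5337/(4π·0.0286) = 1.485 K/W
  R_phenolic foam = (1/1.39 − 1/1.63)/(4πk) = 0.1059/(4π·0.0230) = 0.3665 K/W
  R_conv,out = 1/(4πr²h) = 1/(4π·1.63²·17.0) = 0.001762 K/W
ΣR = 1.441×10^-4 + 1.003×10^-4 + 1.485 + 0.3665 + 0.001762 = 1.854 K/W
Q = ΔT/ΣR = (72.2 °C − 13.4 °C)/1.854 = 31.72 W
From the inner boundary to the polyurethane foam/phenolic foam interface, ΣR_partial = 1.485 K/W.
T_interface = T_in − Q·ΣR_partial = 72.2 °C − (31.72)(1.485) = 25.1 °C

T = 25.1 °C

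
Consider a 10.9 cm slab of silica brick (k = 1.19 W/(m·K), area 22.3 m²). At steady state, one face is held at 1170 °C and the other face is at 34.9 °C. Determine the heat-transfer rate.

Q = 2.76×10^5 W

Q = kA·ΔT/L = 1.19 × 22.3 × |1170 °C − 34.9 °C| / 0.109 = 2.76×10^5 W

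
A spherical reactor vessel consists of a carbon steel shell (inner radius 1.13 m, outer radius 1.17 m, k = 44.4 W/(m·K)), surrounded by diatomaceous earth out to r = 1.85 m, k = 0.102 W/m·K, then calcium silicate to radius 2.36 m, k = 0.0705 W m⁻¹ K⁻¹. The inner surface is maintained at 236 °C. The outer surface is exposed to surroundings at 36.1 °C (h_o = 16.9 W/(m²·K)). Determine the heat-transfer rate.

Series thermal resistances, inner to outer:
  R_carbon steel = (1/1.13 − 1/1.17)/(4πk) = 0.03025/(4π·44.4) = 5.423×10^-5 K/W
  R_diatomaceous earth = (1/1.17 − 1/1.85)/(4πk) = 0.3142/(4π·0.102) = 0.2451 K/W
  R_calcium silicate = (1/1.85 − 1/2.36)/(4πk) = 0.1168/(4π·0.0705) = 0.1319 K/W
  R_conv,out = 1/(4πr²h) = 1/(4π·2.36²·16.9) = 8.454×10^-4 K/W
ΣR = 5.423×10^-5 + 0.2451 + 0.1319 + 8.454×10^-4 = 0.3779 K/W
Q = ΔT/ΣR = (236 °C − 36.1 °C)/0.3779 = 529 W

Q = 529 W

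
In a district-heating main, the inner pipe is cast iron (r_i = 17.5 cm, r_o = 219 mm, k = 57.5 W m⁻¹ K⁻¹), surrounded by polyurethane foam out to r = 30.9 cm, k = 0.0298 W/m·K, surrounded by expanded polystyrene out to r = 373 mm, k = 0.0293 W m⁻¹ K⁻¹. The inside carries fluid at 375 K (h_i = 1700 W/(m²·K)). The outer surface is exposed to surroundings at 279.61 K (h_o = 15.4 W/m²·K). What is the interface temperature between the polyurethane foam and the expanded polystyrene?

T = 314.3 K

Treat each layer as a resistance in series:
  R'_conv,in = 1/(2πr h) = 1/(2π·0.175·1700) = 5.350×10^-4 m·K/W
  R'_cast iron = ln(0.219/0.175)/(2πk) = 0.2243/(2π·57.5) = 6.208×10^-4 m·K/W
  R'_polyurethane foam = ln(0.309/0.219)/(2πk) = 0.3443/(2π·0.0298) = 1.839 m·K/W
  R'_expanded polystyrene = ln(0.373/0.309)/(2πk) = 0.1882/(2π·0.0293) = 1.022 m·K/W
  R'_conv,out = 1/(2πr h) = 1/(2π·0.373·15.4) = 0.02771 m·K/W
ΣR = 5.350×10^-4 + 6.208×10^-4 + 1.839 + 1.022 + 0.02771 = 2.890 m·K/W
Q' = ΔT/ΣR = (375 K − 279.61 K)/2.890 = 33.01 W/m
From the inner boundary to the polyurethane foam/expanded polystyrene interface, ΣR_partial = 1.840 m·K/W.
T_interface = T_in − Q'·ΣR_partial = 375 K − (33.01)(1.840) = 314.3 K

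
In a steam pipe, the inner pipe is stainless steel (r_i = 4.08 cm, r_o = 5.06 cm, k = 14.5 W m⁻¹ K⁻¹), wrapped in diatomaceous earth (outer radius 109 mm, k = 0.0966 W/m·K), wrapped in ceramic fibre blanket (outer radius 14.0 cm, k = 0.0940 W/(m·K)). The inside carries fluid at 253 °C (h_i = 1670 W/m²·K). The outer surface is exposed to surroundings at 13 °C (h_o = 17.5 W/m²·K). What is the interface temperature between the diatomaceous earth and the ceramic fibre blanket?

Series thermal resistances, inner to outer:
  R'_conv,in = 1/(2πr h) = 1/(2π·0.0408·1670) = 0.002336 m·K/W
  R'_stainless steel = ln(0.0506/0.0408)/(2πk) = 0.2153/(2π·14.5) = 0.002363 m·K/W
  R'_diatomaceous earth = ln(0.109/0.0506)/(2πk) = 0.7674/(2π·0.0966) = 1.264 m·K/W
  R'_ceramic fibre blanket = ln(0.140/0.109)/(2πk) = 0.2503/(2π·0.0940) = 0.4238 m·K/W
  R'_conv,out = 1/(2πr h) = 1/(2π·0.140·17.5) = 0.06496 m·K/W
ΣR = 0.002336 + 0.002363 + 1.264 + 0.4238 + 0.06496 = 1.757 m·K/W
Q' = ΔT/ΣR = (253 °C − 13 °C)/1.757 = 136.6 W/m
From the inner boundary to the diatomaceous earth/ceramic fibre blanket interface, ΣR_partial = 1.269 m·K/W.
T_interface = T_in − Q'·ΣR_partial = 253 °C − (136.6)(1.269) = 79.7 °C

T = 79.7 °C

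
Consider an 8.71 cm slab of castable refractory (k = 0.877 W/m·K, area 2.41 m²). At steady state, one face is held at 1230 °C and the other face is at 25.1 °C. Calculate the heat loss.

Q = 29200 W

Q = kA·ΔT/L = 0.877 × 2.41 × |1230 °C − 25.1 °C| / 0.0871 = 29200 W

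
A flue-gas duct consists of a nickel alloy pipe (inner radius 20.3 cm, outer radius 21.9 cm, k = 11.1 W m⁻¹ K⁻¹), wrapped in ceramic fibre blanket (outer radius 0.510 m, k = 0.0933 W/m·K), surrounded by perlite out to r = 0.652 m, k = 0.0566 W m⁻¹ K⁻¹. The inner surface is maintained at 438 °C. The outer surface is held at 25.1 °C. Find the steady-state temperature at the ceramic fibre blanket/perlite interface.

Treat each layer as a resistance in series:
  R'_nickel alloy = ln(0.219/0.203)/(2πk) = 0.07587/(2π·11.1) = 0.001088 m·K/W
  R'_ceramic fibre blanket = ln(0.510/0.219)/(2πk) = 0.8453/(2π·0.0933) = 1.442 m·K/W
  R'_perlite = ln(0.652/0.510)/(2πk) = 0.2456/(2π·0.0566) = 0.6907 m·K/W
ΣR = 0.001088 + 1.442 + 0.6907 = 2.134 m·K/W
Q' = ΔT/ΣR = (438 °C − 25.1 °C)/2.134 = 193.5 W/m
From the inner boundary to the ceramic fibre blanket/perlite interface, ΣR_partial = 1.443 m·K/W.
T_interface = T_in − Q'·ΣR_partial = 438 °C − (193.5)(1.443) = 159 °C

T = 159 °C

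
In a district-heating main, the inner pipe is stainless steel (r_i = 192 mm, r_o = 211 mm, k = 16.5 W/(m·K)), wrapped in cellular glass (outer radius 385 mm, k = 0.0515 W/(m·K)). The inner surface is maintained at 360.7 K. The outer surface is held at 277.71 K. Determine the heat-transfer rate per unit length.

Resistance network (inner→outer):
  R'_stainless steel = ln(0.211/0.192)/(2πk) = 0.09436/(2π·16.5) = 9.102×10^-4 m·K/W
  R'_cellular glass = ln(0.385/0.211)/(2πk) = 0.6014/(2π·0.0515) = 1.859 m·K/W
ΣR = 9.102×10^-4 + 1.859 = 1.860 m·K/W
Q' = ΔT/ΣR = (360.7 K − 277.71 K)/1.860 = 44.6 W/m

Q' = 44.6 W/m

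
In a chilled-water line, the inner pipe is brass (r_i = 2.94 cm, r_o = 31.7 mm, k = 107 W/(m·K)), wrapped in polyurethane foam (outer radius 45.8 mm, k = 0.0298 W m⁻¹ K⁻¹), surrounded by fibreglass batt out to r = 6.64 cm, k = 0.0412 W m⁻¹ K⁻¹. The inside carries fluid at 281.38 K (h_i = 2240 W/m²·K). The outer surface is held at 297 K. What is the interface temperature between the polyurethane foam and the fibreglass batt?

T = 290.4 K

Series thermal resistances, inner to outer:
  R'_conv,in = 1/(2πr h) = 1/(2π·0.0294·2240) = 0.002417 m·K/W
  R'_brass = ln(0.0317/0.0294)/(2πk) = 0.07532/(2π·107) = 1.120×10^-4 m·K/W
  R'_polyurethane foam = ln(0.0458/0.0317)/(2πk) = 0.3680/(2π·0.0298) = 1.965 m·K/W
  R'_fibreglass batt = ln(0.0664/0.0458)/(2πk) = 0.3714/(2π·0.0412) = 1.435 m·K/W
ΣR = 0.002417 + 1.120×10^-4 + 1.965 + 1.435 = 3.403 m·K/W
Q' = ΔT/ΣR = (281.38 K − 297 K)/3.403 = -4.590 W/m
From the inner boundary to the polyurethane foam/fibreglass batt interface, ΣR_partial = 1.968 m·K/W.
T_interface = T_in − Q'·ΣR_partial = 281.38 K − (-4.590)(1.968) = 290.4 K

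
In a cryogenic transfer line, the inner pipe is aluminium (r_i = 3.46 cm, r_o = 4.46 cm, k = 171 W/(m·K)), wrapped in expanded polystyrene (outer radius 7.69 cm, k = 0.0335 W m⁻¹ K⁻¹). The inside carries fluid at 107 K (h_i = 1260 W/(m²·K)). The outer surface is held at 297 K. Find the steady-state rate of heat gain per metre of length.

Series thermal resistances, inner to outer:
  R'_conv,in = 1/(2πr h) = 1/(2π·0.0346·1260) = 0.003651 m·K/W
  R'_aluminium = ln(0.0446/0.0346)/(2πk) = 0.2539/(2π·171) = 2.363×10^-4 m·K/W
  R'_expanded polystyrene = ln(0.0769/0.0446)/(2πk) = 0.5448/(2π·0.0335) = 2.588 m·K/W
ΣR = 0.003651 + 2.363×10^-4 + 2.588 = 2.592 m·K/W
Q' = ΔT/ΣR = (107 K − 297 K)/2.592 = -73.3 W/m
(Negative Q' ⇒ heat flows inward; heat gain = 73.3 W/m.)

Q' = 73.3 W/m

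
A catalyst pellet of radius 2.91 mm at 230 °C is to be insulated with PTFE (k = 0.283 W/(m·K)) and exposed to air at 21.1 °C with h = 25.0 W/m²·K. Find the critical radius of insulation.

r_cr = 2.26 cm

For a sphere, r_cr = 2k_ins/h = 2·0.283/25.0 = 0.0226 m = 2.26 cm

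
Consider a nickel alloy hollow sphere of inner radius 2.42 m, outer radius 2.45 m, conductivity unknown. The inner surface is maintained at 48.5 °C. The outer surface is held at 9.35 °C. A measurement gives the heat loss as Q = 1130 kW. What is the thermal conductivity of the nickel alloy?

ΣR = ΔT/Q = |48.5 − 9.35|/1.13×10^6 = 3.465×10^-5 K/W
(1/r₁−1/r₂)/(4πk) = 3.465×10^-5 ⇒ k = 0.005060/(4π·3.465×10^-5) = 11.6 W/m·K

k = 11.6 W/m·K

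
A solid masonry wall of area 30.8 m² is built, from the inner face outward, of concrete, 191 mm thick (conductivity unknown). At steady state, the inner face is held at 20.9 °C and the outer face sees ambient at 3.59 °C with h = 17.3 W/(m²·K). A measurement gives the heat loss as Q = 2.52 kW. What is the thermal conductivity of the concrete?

k = 1.24 W/m·K

ΣR = ΔT/Q = |20.9 − 3.59|/2520 = 0.006869 K/W
Known resistances:
  R_conv,out = 1/(hA) = 1/(17.3·30.8) = 0.001877 K/W
R_concrete = ΣR − ΣR_known = 0.006869 − 0.001877 = 0.004992 K/W
L/(kA) = 0.004992 ⇒ k = 0.191/(0.004992·30.8) = 1.24 W/m·K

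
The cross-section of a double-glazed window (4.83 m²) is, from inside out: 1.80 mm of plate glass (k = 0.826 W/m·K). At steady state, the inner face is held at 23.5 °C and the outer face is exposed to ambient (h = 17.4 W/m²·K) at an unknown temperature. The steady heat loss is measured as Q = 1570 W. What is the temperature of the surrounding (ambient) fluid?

T_out = 4.11 °C

Series resistances:
  R_plate glass = L/(kA) = 0.00180/(0.826·4.83) = 4.512×10^-4 K/W
  R_conv,out = 1/(hA) = 1/(17.4·4.83) = 0.01190 K/W
ΣR = 0.01235 K/W
ΔT = Q·ΣR = 1570 × 0.01235 = 19.39 K
Heat flows outward, so T_out = T_in − ΔT = 23.5 − 19.39 = 4.11 °C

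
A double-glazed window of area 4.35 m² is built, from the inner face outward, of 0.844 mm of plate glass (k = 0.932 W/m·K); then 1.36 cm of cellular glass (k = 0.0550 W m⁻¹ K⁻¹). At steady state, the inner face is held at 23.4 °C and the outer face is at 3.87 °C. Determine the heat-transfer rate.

Resistance network (inner→outer):
  R_plate glass = L/(kA) = 8.44×10^-4/(0.932·4.35) = 2.082×10^-4 K/W
  R_cellular glass = L/(kA) = 0.0136/(0.0550·4.35) = 0.05684 K/W
ΣR = 2.082×10^-4 + 0.05684 = 0.05705 K/W
Q = ΔT/ΣR = (23.4 °C − 3.87 °C)/0.05705 = 342 W

Q = 342 W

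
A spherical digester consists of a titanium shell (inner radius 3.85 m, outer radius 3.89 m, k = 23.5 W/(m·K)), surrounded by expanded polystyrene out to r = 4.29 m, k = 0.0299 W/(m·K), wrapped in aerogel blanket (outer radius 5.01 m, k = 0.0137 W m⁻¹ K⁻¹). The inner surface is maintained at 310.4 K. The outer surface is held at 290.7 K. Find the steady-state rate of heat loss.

Q = 76.2 W

Resistance network (inner→outer):
  R_titanium = (1/3.85 − 1/3.89)/(4πk) = 0.002671/(4π·23.5) = 9.044×10^-6 K/W
  R_expanded polystyrene = (1/3.89 − 1/4.29)/(4πk) = 0.02397/(4π·0.0299) = 0.06379 K/W
  R_aerogel blanket = (1/4.29 − 1/5.01)/(4πk) = 0.03350/(4π·0.0137) = 0.1946 K/W
ΣR = 9.044×10^-6 + 0.06379 + 0.1946 = 0.2584 K/W
Q = ΔT/ΣR = (310.4 K − 290.7 K)/0.2584 = 76.2 W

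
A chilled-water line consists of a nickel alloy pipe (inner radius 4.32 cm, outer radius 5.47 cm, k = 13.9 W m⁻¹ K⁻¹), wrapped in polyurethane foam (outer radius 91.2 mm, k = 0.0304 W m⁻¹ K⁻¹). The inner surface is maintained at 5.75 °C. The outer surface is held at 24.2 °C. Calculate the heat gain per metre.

Series thermal resistances, inner to outer:
  R'_nickel alloy = ln(0.0547/0.0432)/(2πk) = 0.2360/(2π·13.9) = 0.002702 m·K/W
  R'_polyurethane foam = ln(0.0912/0.0547)/(2πk) = 0.5112/(2π·0.0304) = 2.676 m·K/W
ΣR = 0.002702 + 2.676 = 2.679 m·K/W
Q' = ΔT/ΣR = (5.75 °C − 24.2 °C)/2.679 = -6.89 W/m
(Negative Q' ⇒ heat flows inward; heat gain = 6.89 W/m.)

Q' = 6.89 W/m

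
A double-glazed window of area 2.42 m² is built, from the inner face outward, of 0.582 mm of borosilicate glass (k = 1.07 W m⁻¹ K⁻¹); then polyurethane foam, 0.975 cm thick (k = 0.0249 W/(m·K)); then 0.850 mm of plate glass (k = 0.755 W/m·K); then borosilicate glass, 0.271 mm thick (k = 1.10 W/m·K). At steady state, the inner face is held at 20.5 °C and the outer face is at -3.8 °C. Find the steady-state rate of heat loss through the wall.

Series thermal resistances, inner to outer:
  R_borosilicate glass = L/(kA) = 5.82×10^-4/(1.07·2.42) = 2.248×10^-4 K/W
  R_polyurethane foam = L/(kA) = 0.00975/(0.0249·2.42) = 0.1618 K/W
  R_plate glass = L/(kA) = 8.50×10^-4/(0.755·2.42) = 4.652×10^-4 K/W
  R_borosilicate glass = L/(kA) = 2.71×10^-4/(1.10·2.42) = 1.018×10^-4 K/W
ΣR = 2.248×10^-4 + 0.1618 + 4.652×10^-4 + 1.018×10^-4 = 0.1626 K/W
Q = ΔT/ΣR = (20.5 °C − -3.8 °C)/0.1626 = 149 W

Q = 149 W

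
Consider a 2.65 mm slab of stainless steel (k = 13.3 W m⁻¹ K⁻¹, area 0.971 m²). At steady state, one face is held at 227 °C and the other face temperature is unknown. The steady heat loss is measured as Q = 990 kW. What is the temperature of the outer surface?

T_out = 23.9 °C

Sum the resistances:
  R_stainless steel = L/(kA) = 0.00265/(13.3·0.971) = 2.052×10^-4 K/W
ΣR = 2.052×10^-4 K/W
ΔT = Q·ΣR = 9.90×10^5 × 2.052×10^-4 = 203.1 K
Heat flows outward, so T_out = T_in − ΔT = 227 − 203.1 = 23.9 °C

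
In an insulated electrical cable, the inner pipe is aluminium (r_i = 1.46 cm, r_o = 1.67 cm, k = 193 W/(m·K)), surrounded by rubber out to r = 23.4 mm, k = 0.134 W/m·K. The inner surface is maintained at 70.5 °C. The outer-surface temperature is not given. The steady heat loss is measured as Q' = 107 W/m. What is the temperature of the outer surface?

Sum the resistances:
  R'_aluminium = ln(0.0167/0.0146)/(2πk) = 0.1344/(2π·193) = 1.108×10^-4 m·K/W
  R'_rubber = ln(0.0234/0.0167)/(2πk) = 0.3373/(2π·0.134) = 0.4007 m·K/W
ΣR = 0.4008 m·K/W
ΔT = Q'·ΣR = 107 × 0.4008 = 42.89 K
Heat flows outward, so T_out = T_in − ΔT = 70.5 − 42.89 = 27.6 °C

T_out = 27.6 °C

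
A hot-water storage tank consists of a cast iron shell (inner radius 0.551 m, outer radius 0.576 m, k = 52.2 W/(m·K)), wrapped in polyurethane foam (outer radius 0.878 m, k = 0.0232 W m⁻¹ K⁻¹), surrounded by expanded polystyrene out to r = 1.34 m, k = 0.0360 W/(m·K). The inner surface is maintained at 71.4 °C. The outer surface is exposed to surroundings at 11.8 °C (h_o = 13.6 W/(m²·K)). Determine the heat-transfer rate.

Series thermal resistances, inner to outer:
  R_cast iron = (1/0.551 − 1/0.576)/(4πk) = 0.07877/(4π·52.2) = 1.201×10^-4 K/W
  R_polyurethane foam = (1/0.576 − 1/0.878)/(4πk) = 0.5972/(4π·0.0232) = 2.048 K/W
  R_expanded polystyrene = (1/0.878 − 1/1.34)/(4πk) = 0.3927/(4π·0.0360) = 0.8680 K/W
  R_conv,out = 1/(4πr²h) = 1/(4π·1.34²·13.6) = 0.003259 K/W
ΣR = 1.201×10^-4 + 2.048 + 0.8680 + 0.003259 = 2.919 K/W
Q = ΔT/ΣR = (71.4 °C − 11.8 °C)/2.919 = 20.4 W

Q = 20.4 W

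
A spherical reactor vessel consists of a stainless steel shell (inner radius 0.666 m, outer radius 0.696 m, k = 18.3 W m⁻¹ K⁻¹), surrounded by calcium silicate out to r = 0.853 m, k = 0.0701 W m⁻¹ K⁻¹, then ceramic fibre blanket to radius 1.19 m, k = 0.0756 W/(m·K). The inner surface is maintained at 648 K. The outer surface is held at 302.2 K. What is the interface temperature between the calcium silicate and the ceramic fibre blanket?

Resistance network (inner→outer):
  R_stainless steel = (1/0.666 − 1/0.696)/(4πk) = 0.06472/(4π·18.3) = 2.814×10^-4 K/W
  R_calcium silicate = (1/0.696 − 1/0.853)/(4πk) = 0.2644/(4π·0.0701) = 0.3002 K/W
  R_ceramic fibre blanket = (1/0.853 − 1/1.19)/(4πk) = 0.3320/(4π·0.0756) = 0.3495 K/W
ΣR = 2.814×10^-4 + 0.3002 + 0.3495 = 0.6500 K/W
Q = ΔT/ΣR = (648 K − 302.2 K)/0.6500 = 532.0 W
From the inner boundary to the calcium silicate/ceramic fibre blanket interface, ΣR_partial = 0.3005 K/W.
T_interface = T_in − Q·ΣR_partial = 648 K − (532.0)(0.3005) = 488 K

T = 488 K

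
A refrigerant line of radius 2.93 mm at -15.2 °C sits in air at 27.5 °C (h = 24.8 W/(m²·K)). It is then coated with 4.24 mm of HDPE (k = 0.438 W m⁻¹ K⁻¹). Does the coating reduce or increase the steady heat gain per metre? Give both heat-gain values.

Critical radius for a cylinder: r_cr = k/h = 0.0177 m = 1.77 cm.
Outer radius after coating: r₂ = 0.00293 + 0.00424 = 0.00717 m.
Since r₁ < r_cr and r₂ ≤ r_cr, the coating moves toward the maximum at r_cr — heat gain rises.
Bare: R = 1/(2πr₁h) = 2.190 m·K/W; Q = 42.7/2.190 = 19.5 W/m.
Coated: R = R_cond + R_conv = 1.220 m·K/W; Q = 42.7/1.220 = 35.0 W/m.

increases: 19.5 → 35.0 W/m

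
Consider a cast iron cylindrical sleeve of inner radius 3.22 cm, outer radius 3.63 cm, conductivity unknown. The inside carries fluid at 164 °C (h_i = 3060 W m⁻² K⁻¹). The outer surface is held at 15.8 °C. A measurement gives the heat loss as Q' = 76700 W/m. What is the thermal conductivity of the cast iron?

ΣR = ΔT/Q' = |164 − 15.8|/76700 = 0.001932 m·K/W
Known resistances:
  R'_conv,in = 1/(2πr h) = 1/(2π·0.0322·3060) = 0.001615 m·K/W
R_cast iron = ΣR − ΣR_known = 0.001932 − 0.001615 = 3.170×10^-4 m·K/W
ln(r₂/r₁)/(2πk) = 3.170×10^-4 ⇒ k = 0.1199/(2π·3.170×10^-4) = 60.2 W/m·K

k = 60.2 W/m·K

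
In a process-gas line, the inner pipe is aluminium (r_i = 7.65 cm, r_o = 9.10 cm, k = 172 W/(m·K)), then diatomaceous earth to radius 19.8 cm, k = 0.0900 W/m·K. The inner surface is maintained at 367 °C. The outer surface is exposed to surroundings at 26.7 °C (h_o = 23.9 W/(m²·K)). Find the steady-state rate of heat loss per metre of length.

Q' = 242 W/m

Treat each layer as a resistance in series:
  R'_aluminium = ln(0.0910/0.0765)/(2πk) = 0.1736/(2π·172) = 1.606×10^-4 m·K/W
  R'_diatomaceous earth = ln(0.198/0.0910)/(2πk) = 0.7774/(2π·0.0900) = 1.375 m·K/W
  R'_conv,out = 1/(2πr h) = 1/(2π·0.198·23.9) = 0.03363 m·K/W
ΣR = 1.606×10^-4 + 1.375 + 0.03363 = 1.409 m·K/W
Q' = ΔT/ΣR = (367 °C − 26.7 °C)/1.409 = 242 W/m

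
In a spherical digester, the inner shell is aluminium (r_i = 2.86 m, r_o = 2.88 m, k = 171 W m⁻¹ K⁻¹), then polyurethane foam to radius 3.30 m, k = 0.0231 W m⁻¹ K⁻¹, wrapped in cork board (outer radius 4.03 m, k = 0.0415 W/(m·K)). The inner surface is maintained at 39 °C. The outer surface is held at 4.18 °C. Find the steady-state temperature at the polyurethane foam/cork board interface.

Treat each layer as a resistance in series:
  R_aluminium = (1/2.86 − 1/2.88)/(4πk) = 0.002428/(4π·171) = 1.130×10^-6 K/W
  R_polyurethane foam = (1/2.88 − 1/3.30)/(4πk) = 0.04419/(4π·0.0231) = 0.1522 K/W
  R_cork board = (1/3.30 − 1/4.03)/(4πk) = 0.05489/(4π·0.0415) = 0.1053 K/W
ΣR = 1.130×10^-6 + 0.1522 + 0.1053 = 0.2575 K/W
Q = ΔT/ΣR = (39 °C − 4.18 °C)/0.2575 = 135.2 W
From the inner boundary to the polyurethane foam/cork board interface, ΣR_partial = 0.1522 K/W.
T_interface = T_in − Q·ΣR_partial = 39 °C − (135.2)(0.1522) = 18.4 °C

T = 18.4 °C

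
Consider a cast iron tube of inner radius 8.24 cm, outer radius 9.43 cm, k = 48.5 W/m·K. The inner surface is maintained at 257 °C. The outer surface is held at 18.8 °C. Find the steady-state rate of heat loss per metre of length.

Q' = 538 kW/m

Q' = 2πk·ΔT/ln(r₂/r₁) = 2π × 48.5 × 238.2 / ln(0.0943/0.0824) = 5.38×10^5 W/m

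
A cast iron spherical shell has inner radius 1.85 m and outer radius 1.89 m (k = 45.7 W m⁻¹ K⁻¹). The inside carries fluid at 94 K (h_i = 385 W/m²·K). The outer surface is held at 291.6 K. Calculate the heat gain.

Q = 2460 kW

Resistance network (inner→outer):
  R_conv,in = 1/(4πr²h) = 1/(4π·1.85²·385) = 6.039×10^-5 K/W
  R_cast iron = (1/1.85 − 1/1.89)/(4πk) = 0.01144/(4π·45.7) = 1.992×10^-5 K/W
ΣR = 6.039×10^-5 + 1.992×10^-5 = 8.031×10^-5 K/W
Q = ΔT/ΣR = (94 K − 291.6 K)/8.031×10^-5 = -2.46×10^6 W
(Negative Q ⇒ heat flows inward; heat gain = 2.46×10^6 W.)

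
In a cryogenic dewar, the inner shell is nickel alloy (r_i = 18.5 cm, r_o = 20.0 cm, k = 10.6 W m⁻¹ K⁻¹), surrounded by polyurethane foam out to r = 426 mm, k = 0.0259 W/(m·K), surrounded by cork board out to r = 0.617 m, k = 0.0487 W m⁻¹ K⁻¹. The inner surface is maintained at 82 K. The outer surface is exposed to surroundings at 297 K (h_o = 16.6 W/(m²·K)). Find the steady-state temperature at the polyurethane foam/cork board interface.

T = 269.4 K

Resistance network (inner→outer):
  R_nickel alloy = (1/0.185 − 1/0.200)/(4πk) = 0.4054/(4π·10.6) = 0.003044 K/W
  R_polyurethane foam = (1/0.200 − 1/0.426)/(4πk) = 2.653/(4π·0.0259) = 8.150 K/W
  R_cork board = (1/0.426 − 1/0.617)/(4πk) = 0.7267/(4π·0.0487) = 1.187 K/W
  R_conv,out = 1/(4πr²h) = 1/(4π·0.617²·16.6) = 0.01259 K/W
ΣR = 0.003044 + 8.150 + 1.187 + 0.01259 = 9.353 K/W
Q = ΔT/ΣR = (82 K − 297 K)/9.353 = -22.99 W
From the inner boundary to the polyurethane foam/cork board interface, ΣR_partial = 8.153 K/W.
T_interface = T_in − Q·ΣR_partial = 82 K − (-22.99)(8.153) = 269.4 K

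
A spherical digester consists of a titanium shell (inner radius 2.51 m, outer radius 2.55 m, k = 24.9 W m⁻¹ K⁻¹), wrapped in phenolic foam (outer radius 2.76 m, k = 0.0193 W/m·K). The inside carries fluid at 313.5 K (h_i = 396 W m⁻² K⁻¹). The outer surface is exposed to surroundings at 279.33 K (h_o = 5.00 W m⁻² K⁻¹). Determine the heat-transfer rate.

Series thermal resistances, inner to outer:
  R_conv,in = 1/(4πr²h) = 1/(4π·2.51²·396) = 3.190×10^-5 K/W
  R_titanium = (1/2.51 − 1/2.55)/(4πk) = 0.006250/(4π·24.9) = 1.997×10^-5 K/W
  R_phenolic foam = (1/2.55 − 1/2.76)/(4πk) = 0.02984/(4π·0.0193) = 0.1230 K/W
  R_conv,out = 1/(4πr²h) = 1/(4π·2.76²·5.00) = 0.002089 K/W
ΣR = 3.190×10^-5 + 1.997×10^-5 + 0.1230 + 0.002089 = 0.1251 K/W
Q = ΔT/ΣR = (313.5 K − 279.33 K)/0.1251 = 273 W

Q = 273 W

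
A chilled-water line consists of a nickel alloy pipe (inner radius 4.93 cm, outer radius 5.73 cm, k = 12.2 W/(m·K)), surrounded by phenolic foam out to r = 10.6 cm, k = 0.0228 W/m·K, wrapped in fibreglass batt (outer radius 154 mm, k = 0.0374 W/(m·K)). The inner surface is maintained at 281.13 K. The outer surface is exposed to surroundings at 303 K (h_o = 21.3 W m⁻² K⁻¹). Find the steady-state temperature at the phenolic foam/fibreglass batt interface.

T = 297.0 K

Series thermal resistances, inner to outer:
  R'_nickel alloy = ln(0.0573/0.0493)/(2πk) = 0.1504/(2π·12.2) = 0.001962 m·K/W
  R'_phenolic foam = ln(0.106/0.0573)/(2πk) = 0.6151/(2π·0.0228) = 4.294 m·K/W
  R'_fibreglass batt = ln(0.154/0.106)/(2πk) = 0.3735/(2π·0.0374) = 1.589 m·K/W
  R'_conv,out = 1/(2πr h) = 1/(2π·0.154·21.3) = 0.04852 m·K/W
ΣR = 0.001962 + 4.294 + 1.589 + 0.04852 = 5.933 m·K/W
Q' = ΔT/ΣR = (281.13 K − 303 K)/5.933 = -3.686 W/m
From the inner boundary to the phenolic foam/fibreglass batt interface, ΣR_partial = 4.296 m·K/W.
T_interface = T_in − Q'·ΣR_partial = 281.13 K − (-3.686)(4.296) = 297.0 K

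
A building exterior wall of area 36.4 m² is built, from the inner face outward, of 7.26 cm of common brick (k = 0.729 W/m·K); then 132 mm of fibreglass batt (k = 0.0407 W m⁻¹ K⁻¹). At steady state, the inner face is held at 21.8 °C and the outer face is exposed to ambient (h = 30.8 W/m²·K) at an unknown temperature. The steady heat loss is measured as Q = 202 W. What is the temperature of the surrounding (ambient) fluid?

Series resistances:
  R_common brick = L/(kA) = 0.0726/(0.729·36.4) = 0.002736 K/W
  R_fibreglass batt = L/(kA) = 0.132/(0.0407·36.4) = 0.08910 K/W
  R_conv,out = 1/(hA) = 1/(30.8·36.4) = 8.920×10^-4 K/W
ΣR = 0.09273 K/W
ΔT = Q·ΣR = 202 × 0.09273 = 18.73 K
Heat flows outward, so T_out = T_in − ΔT = 21.8 − 18.73 = 3.07 °C

T_out = 3.07 °C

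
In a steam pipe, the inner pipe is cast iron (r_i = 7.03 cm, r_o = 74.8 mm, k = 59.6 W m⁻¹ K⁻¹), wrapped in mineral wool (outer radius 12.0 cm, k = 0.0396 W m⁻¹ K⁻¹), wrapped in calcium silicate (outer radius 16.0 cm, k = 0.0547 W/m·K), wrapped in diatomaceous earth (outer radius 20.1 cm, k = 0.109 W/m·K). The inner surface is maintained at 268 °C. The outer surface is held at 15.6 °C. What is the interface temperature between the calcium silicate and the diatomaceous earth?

Series thermal resistances, inner to outer:
  R'_cast iron = ln(0.0748/0.0703)/(2πk) = 0.06205/(2π·59.6) = 1.657×10^-4 m·K/W
  R'_mineral wool = ln(0.120/0.0748)/(2πk) = 0.4727/(2π·0.0396) = 1.900 m·K/W
  R'_calcium silicate = ln(0.160/0.120)/(2πk) = 0.2877/(2π·0.0547) = 0.8370 m·K/W
  R'_diatomaceous earth = ln(0.201/0.160)/(2πk) = 0.2281/(2π·0.109) = 0.3331 m·K/W
ΣR = 1.657×10^-4 + 1.900 + 0.8370 + 0.3331 = 3.070 m·K/W
Q' = ΔT/ΣR = (268 °C − 15.6 °C)/3.070 = 82.21 W/m
From the inner boundary to the calcium silicate/diatomaceous earth interface, ΣR_partial = 2.737 m·K/W.
T_interface = T_in − Q'·ΣR_partial = 268 °C − (82.21)(2.737) = 43.0 °C

T = 43.0 °C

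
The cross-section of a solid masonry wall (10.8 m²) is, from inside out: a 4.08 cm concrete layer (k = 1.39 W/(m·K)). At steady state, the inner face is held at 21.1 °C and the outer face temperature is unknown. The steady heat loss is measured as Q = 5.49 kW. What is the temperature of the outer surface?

T_out = 6.18 °C

Series resistances:
  R_concrete = L/(kA) = 0.0408/(1.39·10.8) = 0.002718 K/W
ΣR = 0.002718 K/W
ΔT = Q·ΣR = 5490 × 0.002718 = 14.92 K
Heat flows outward, so T_out = T_in − ΔT = 21.1 − 14.92 = 6.18 °C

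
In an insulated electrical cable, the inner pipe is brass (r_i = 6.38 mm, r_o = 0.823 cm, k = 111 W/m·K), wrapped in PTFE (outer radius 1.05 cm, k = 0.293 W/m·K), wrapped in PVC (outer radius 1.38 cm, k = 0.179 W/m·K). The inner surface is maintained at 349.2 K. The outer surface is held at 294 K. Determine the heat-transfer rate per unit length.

Resistance network (inner→outer):
  R'_brass = ln(0.00823/0.00638)/(2πk) = 0.2546/(2π·111) = 3.651×10^-4 m·K/W
  R'_PTFE = ln(0.0105/0.00823)/(2πk) = 0.2436/(2π·0.293) = 0.1323 m·K/W
  R'_PVC = ln(0.0138/0.0105)/(2πk) = 0.2733/(2π·0.179) = 0.2430 m·K/W
ΣR = 3.651×10^-4 + 0.1323 + 0.2430 = 0.3757 m·K/W
Q' = ΔT/ΣR = (349.2 K − 294 K)/0.3757 = 147 W/m

Q' = 147 W/m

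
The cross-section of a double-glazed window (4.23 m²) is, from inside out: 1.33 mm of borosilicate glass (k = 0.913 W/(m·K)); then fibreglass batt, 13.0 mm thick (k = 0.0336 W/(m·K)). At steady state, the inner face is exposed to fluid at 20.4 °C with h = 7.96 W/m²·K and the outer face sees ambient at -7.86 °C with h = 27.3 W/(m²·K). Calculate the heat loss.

Treat each layer as a resistance in series:
  R_conv,in = 1/(hA) = 1/(7.96·4.23) = 0.02970 K/W
  R_borosilicate glass = L/(kA) = 0.00133/(0.913·4.23) = 3.444×10^-4 K/W
  R_fibreglass batt = L/(kA) = 0.0130/(0.0336·4.23) = 0.09147 K/W
  R_conv,out = 1/(hA) = 1/(27.3·4.23) = 0.008660 K/W
ΣR = 0.02970 + 3.444×10^-4 + 0.09147 + 0.008660 = 0.1302 K/W
Q = ΔT/ΣR = (20.4 °C − -7.86 °C)/0.1302 = 217 W

Q = 217 W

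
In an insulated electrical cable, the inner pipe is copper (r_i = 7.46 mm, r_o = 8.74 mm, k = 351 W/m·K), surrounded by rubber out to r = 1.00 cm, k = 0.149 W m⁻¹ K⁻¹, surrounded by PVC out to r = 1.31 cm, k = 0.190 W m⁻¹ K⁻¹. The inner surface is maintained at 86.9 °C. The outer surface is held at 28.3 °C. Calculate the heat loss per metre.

Q' = 158 W/m

Treat each layer as a resistance in series:
  R'_copper = ln(0.00874/0.00746)/(2πk) = 0.1584/(2π·351) = 7.180×10^-5 m·K/W
  R'_rubber = ln(0.0100/0.00874)/(2πk) = 0.1347/(2π·0.149) = 0.1439 m·K/W
  R'_PVC = ln(0.0131/0.0100)/(2πk) = 0.2700/(2π·0.190) = 0.2262 m·K/W
ΣR = 7.180×10^-5 + 0.1439 + 0.2262 = 0.3702 m·K/W
Q' = ΔT/ΣR = (86.9 °C − 28.3 °C)/0.3702 = 158 W/m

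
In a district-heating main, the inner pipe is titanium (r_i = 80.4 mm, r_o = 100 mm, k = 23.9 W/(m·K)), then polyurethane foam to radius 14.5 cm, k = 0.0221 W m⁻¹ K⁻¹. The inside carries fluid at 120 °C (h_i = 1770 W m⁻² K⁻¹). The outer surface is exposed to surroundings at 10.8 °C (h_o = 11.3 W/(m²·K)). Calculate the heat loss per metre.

Resistance network (inner→outer):
  R'_conv,in = 1/(2πr h) = 1/(2π·0.0804·1770) = 0.001118 m·K/W
  R'_titanium = ln(0.100/0.0804)/(2πk) = 0.2182/(2π·23.9) = 0.001453 m·K/W
  R'_polyurethane foam = ln(0.145/0.100)/(2πk) = 0.3716/(2π·0.0221) = 2.676 m·K/W
  R'_conv,out = 1/(2πr h) = 1/(2π·0.145·11.3) = 0.09713 m·K/W
ΣR = 0.001118 + 0.001453 + 2.676 + 0.09713 = 2.776 m·K/W
Q' = ΔT/ΣR = (120 °C − 10.8 °C)/2.776 = 39.3 W/m

Q' = 39.3 W/m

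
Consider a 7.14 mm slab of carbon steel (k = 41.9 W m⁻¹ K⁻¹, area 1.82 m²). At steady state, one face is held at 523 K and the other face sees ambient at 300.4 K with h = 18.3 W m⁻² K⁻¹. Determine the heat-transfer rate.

Treat each layer as a resistance in series:
  R_carbon steel = L/(kA) = 0.00714/(41.9·1.82) = 9.363×10^-5 K/W
  R_conv,out = 1/(hA) = 1/(18.3·1.82) = 0.03002 K/W
ΣR = 9.363×10^-5 + 0.03002 = 0.03011 K/W
Q = ΔT/ΣR = (523 K − 300.4 K)/0.03011 = 7390 W

Q = 7.39 kW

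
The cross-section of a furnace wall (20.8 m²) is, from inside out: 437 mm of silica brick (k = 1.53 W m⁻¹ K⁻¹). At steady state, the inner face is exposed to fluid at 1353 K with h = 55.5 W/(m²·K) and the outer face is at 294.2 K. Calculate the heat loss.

Series thermal resistances, inner to outer:
  R_conv,in = 1/(hA) = 1/(55.5·20.8) = 8.663×10^-4 K/W
  R_silica brick = L/(kA) = 0.437/(1.53·20.8) = 0.01373 K/W
ΣR = 8.663×10^-4 + 0.01373 = 0.01460 K/W
Q = ΔT/ΣR = (1353 K − 294.2 K)/0.01460 = 72500 W

Q = 72.5 kW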